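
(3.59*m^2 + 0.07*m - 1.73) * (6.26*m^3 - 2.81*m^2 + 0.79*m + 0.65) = 22.4734*m^5 - 9.6497*m^4 - 8.1904*m^3 + 7.2501*m^2 - 1.3212*m - 1.1245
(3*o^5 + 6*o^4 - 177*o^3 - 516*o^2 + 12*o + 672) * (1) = 3*o^5 + 6*o^4 - 177*o^3 - 516*o^2 + 12*o + 672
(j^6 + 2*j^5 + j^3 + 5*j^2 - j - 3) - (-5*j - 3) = j^6 + 2*j^5 + j^3 + 5*j^2 + 4*j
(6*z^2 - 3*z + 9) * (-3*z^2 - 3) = -18*z^4 + 9*z^3 - 45*z^2 + 9*z - 27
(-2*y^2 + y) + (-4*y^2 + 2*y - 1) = -6*y^2 + 3*y - 1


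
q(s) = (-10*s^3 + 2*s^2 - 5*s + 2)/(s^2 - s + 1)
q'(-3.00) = -9.44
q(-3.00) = 23.46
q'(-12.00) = -9.97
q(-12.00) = 112.29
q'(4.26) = -10.11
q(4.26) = -50.79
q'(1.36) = -16.60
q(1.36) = -17.63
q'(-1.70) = -8.41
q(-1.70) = 11.70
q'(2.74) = -10.76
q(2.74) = -35.09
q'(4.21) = -10.11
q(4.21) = -50.28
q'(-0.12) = -2.66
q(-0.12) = 2.33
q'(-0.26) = -2.96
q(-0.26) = 2.72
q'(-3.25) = -9.53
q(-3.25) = 25.83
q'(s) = (1 - 2*s)*(-10*s^3 + 2*s^2 - 5*s + 2)/(s^2 - s + 1)^2 + (-30*s^2 + 4*s - 5)/(s^2 - s + 1)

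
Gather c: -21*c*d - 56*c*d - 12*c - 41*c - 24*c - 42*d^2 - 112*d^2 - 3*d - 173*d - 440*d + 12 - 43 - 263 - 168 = c*(-77*d - 77) - 154*d^2 - 616*d - 462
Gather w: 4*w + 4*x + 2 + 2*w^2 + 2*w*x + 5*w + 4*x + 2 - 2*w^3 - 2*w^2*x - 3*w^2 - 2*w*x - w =-2*w^3 + w^2*(-2*x - 1) + 8*w + 8*x + 4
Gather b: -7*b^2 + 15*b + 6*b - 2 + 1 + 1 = -7*b^2 + 21*b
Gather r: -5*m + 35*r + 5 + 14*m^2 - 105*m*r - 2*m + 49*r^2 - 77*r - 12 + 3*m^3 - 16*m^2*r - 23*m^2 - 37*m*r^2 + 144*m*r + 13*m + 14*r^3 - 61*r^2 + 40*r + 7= 3*m^3 - 9*m^2 + 6*m + 14*r^3 + r^2*(-37*m - 12) + r*(-16*m^2 + 39*m - 2)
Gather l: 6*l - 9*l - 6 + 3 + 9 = 6 - 3*l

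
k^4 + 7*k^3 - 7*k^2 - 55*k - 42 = (k - 3)*(k + 1)*(k + 2)*(k + 7)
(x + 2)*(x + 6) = x^2 + 8*x + 12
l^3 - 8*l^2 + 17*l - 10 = (l - 5)*(l - 2)*(l - 1)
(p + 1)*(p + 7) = p^2 + 8*p + 7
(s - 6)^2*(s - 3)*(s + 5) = s^4 - 10*s^3 - 3*s^2 + 252*s - 540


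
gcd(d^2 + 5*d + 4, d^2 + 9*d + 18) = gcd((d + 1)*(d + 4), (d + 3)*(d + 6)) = 1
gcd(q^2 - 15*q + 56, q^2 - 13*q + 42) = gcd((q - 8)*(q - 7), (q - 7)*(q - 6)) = q - 7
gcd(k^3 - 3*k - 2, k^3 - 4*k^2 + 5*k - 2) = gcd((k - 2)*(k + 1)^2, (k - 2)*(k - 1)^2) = k - 2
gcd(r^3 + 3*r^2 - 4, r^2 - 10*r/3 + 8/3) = 1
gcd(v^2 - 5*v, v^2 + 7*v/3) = v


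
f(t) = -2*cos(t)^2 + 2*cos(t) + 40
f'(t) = 4*sin(t)*cos(t) - 2*sin(t)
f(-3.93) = 37.60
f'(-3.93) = -3.42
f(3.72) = 36.92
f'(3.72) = 2.92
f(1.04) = 40.50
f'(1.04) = 0.02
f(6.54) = 40.06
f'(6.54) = 0.47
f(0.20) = 40.04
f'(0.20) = 0.38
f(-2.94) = 36.12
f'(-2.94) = 1.19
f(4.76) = 40.09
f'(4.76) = 1.81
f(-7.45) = 40.48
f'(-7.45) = 0.39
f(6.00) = 40.08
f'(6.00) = -0.51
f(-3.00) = 36.06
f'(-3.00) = 0.84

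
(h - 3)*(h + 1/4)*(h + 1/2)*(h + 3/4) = h^4 - 3*h^3/2 - 61*h^2/16 - 63*h/32 - 9/32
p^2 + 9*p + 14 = (p + 2)*(p + 7)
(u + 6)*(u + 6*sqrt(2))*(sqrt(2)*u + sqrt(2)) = sqrt(2)*u^3 + 7*sqrt(2)*u^2 + 12*u^2 + 6*sqrt(2)*u + 84*u + 72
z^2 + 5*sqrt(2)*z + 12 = (z + 2*sqrt(2))*(z + 3*sqrt(2))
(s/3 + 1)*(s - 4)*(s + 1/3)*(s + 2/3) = s^4/3 - 115*s^2/27 - 110*s/27 - 8/9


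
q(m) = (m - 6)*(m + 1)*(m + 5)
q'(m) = (m - 6)*(m + 1) + (m - 6)*(m + 5) + (m + 1)*(m + 5)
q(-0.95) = -1.41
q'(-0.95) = -28.29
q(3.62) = -94.78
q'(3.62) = 8.31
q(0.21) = -36.50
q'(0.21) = -30.87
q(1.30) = -68.10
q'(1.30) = -25.93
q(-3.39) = 36.13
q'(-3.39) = 3.48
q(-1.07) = 1.94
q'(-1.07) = -27.57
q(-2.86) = 35.27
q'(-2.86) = -6.46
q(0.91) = -57.46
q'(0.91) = -28.52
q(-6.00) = -60.00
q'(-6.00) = 77.00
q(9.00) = 420.00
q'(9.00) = 212.00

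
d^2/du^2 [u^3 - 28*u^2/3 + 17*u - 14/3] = 6*u - 56/3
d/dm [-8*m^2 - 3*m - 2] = -16*m - 3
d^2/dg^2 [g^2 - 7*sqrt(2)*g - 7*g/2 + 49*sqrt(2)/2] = 2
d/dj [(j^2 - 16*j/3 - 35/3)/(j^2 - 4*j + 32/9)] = 6*(18*j^2 + 411*j - 886)/(81*j^4 - 648*j^3 + 1872*j^2 - 2304*j + 1024)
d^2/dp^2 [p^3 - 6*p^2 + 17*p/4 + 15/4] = 6*p - 12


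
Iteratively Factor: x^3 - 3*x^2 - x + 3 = (x - 3)*(x^2 - 1) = (x - 3)*(x - 1)*(x + 1)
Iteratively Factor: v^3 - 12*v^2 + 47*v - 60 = (v - 4)*(v^2 - 8*v + 15) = (v - 5)*(v - 4)*(v - 3)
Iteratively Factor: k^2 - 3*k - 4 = (k - 4)*(k + 1)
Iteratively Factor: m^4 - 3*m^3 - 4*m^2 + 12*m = (m - 2)*(m^3 - m^2 - 6*m) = m*(m - 2)*(m^2 - m - 6) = m*(m - 2)*(m + 2)*(m - 3)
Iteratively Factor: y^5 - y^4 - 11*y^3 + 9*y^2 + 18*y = (y + 1)*(y^4 - 2*y^3 - 9*y^2 + 18*y) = (y - 2)*(y + 1)*(y^3 - 9*y) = y*(y - 2)*(y + 1)*(y^2 - 9) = y*(y - 2)*(y + 1)*(y + 3)*(y - 3)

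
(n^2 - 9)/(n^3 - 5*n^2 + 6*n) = (n + 3)/(n*(n - 2))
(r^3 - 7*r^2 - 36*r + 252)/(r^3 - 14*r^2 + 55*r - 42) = (r + 6)/(r - 1)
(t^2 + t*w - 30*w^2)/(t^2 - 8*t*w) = (t^2 + t*w - 30*w^2)/(t*(t - 8*w))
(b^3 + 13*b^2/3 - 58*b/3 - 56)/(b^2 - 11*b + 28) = (b^2 + 25*b/3 + 14)/(b - 7)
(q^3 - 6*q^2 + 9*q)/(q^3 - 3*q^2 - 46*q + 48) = q*(q^2 - 6*q + 9)/(q^3 - 3*q^2 - 46*q + 48)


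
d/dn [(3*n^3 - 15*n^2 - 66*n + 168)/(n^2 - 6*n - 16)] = 3*(n^4 - 12*n^3 + 4*n^2 + 48*n + 688)/(n^4 - 12*n^3 + 4*n^2 + 192*n + 256)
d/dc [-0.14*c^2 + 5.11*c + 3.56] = 5.11 - 0.28*c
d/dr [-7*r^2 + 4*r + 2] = 4 - 14*r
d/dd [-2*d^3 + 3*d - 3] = 3 - 6*d^2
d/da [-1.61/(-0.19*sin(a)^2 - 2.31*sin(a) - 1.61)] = -(0.6118*sin(a) + 3.7191)*cos(a)/(0.19*sin(a)^2 + 2.31*sin(a) + 1.61)^2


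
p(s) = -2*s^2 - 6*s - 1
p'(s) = -4*s - 6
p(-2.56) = 1.25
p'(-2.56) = 4.24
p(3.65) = -49.54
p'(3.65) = -20.60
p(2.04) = -21.56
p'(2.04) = -14.16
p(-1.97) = 3.06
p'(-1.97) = 1.88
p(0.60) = -5.32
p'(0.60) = -8.40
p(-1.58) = 3.49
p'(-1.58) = 0.32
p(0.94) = -8.41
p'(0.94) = -9.76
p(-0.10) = -0.42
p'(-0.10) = -5.60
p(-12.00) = -217.00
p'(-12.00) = 42.00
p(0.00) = -1.00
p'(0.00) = -6.00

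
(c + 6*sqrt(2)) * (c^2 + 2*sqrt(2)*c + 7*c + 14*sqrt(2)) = c^3 + 7*c^2 + 8*sqrt(2)*c^2 + 24*c + 56*sqrt(2)*c + 168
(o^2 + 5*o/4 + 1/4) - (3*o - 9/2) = o^2 - 7*o/4 + 19/4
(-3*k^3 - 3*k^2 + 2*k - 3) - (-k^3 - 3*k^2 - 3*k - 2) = -2*k^3 + 5*k - 1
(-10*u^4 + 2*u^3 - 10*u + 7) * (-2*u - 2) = 20*u^5 + 16*u^4 - 4*u^3 + 20*u^2 + 6*u - 14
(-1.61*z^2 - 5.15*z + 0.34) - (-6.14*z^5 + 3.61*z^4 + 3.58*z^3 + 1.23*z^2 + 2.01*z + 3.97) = 6.14*z^5 - 3.61*z^4 - 3.58*z^3 - 2.84*z^2 - 7.16*z - 3.63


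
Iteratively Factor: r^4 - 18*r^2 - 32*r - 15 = (r - 5)*(r^3 + 5*r^2 + 7*r + 3) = (r - 5)*(r + 3)*(r^2 + 2*r + 1) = (r - 5)*(r + 1)*(r + 3)*(r + 1)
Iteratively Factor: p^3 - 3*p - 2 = (p + 1)*(p^2 - p - 2) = (p + 1)^2*(p - 2)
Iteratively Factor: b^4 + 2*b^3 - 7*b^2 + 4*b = (b)*(b^3 + 2*b^2 - 7*b + 4) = b*(b + 4)*(b^2 - 2*b + 1) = b*(b - 1)*(b + 4)*(b - 1)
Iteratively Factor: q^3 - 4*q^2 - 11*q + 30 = (q - 2)*(q^2 - 2*q - 15) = (q - 5)*(q - 2)*(q + 3)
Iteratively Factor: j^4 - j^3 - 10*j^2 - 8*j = (j)*(j^3 - j^2 - 10*j - 8) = j*(j - 4)*(j^2 + 3*j + 2) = j*(j - 4)*(j + 2)*(j + 1)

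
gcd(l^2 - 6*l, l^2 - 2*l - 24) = l - 6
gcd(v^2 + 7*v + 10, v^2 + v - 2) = v + 2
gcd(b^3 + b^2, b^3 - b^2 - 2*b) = b^2 + b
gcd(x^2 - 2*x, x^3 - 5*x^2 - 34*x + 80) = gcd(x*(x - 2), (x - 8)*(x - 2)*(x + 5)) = x - 2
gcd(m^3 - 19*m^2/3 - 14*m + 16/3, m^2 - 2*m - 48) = m - 8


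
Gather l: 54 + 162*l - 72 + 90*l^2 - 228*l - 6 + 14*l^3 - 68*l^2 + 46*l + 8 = 14*l^3 + 22*l^2 - 20*l - 16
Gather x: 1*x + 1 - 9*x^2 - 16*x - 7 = -9*x^2 - 15*x - 6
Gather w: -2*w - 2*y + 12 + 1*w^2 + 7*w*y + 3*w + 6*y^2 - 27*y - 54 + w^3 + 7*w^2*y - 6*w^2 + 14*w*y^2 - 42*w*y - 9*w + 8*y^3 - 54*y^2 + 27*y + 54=w^3 + w^2*(7*y - 5) + w*(14*y^2 - 35*y - 8) + 8*y^3 - 48*y^2 - 2*y + 12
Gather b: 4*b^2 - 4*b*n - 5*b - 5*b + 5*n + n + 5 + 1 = 4*b^2 + b*(-4*n - 10) + 6*n + 6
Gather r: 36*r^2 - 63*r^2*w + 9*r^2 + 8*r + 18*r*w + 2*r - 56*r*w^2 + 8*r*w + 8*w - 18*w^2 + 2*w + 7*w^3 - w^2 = r^2*(45 - 63*w) + r*(-56*w^2 + 26*w + 10) + 7*w^3 - 19*w^2 + 10*w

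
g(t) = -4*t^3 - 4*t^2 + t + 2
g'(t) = -12*t^2 - 8*t + 1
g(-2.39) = 31.37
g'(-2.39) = -48.43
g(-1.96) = 14.79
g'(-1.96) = -29.42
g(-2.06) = 17.93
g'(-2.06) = -33.44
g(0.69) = -0.53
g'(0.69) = -10.23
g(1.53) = -20.16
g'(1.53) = -39.33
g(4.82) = -534.03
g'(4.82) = -316.35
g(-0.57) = 0.87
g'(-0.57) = 1.66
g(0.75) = -1.19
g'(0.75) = -11.75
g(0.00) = 2.00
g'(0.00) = 1.00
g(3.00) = -139.00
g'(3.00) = -131.00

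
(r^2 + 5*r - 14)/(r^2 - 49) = (r - 2)/(r - 7)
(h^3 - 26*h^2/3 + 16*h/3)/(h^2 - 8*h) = h - 2/3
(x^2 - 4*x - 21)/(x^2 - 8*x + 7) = (x + 3)/(x - 1)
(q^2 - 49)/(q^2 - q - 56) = (q - 7)/(q - 8)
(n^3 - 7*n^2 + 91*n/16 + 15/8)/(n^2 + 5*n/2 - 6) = (16*n^3 - 112*n^2 + 91*n + 30)/(8*(2*n^2 + 5*n - 12))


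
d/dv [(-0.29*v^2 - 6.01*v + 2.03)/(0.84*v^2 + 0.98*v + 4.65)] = (4.7642*v^2 - 6.1074*v - 29.9359)/(0.7056*v^4 + 1.6464*v^3 + 8.7724*v^2 + 9.114*v + 21.6225)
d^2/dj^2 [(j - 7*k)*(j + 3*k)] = 2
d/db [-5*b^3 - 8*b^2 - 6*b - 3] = -15*b^2 - 16*b - 6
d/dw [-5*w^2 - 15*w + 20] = -10*w - 15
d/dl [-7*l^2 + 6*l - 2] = 6 - 14*l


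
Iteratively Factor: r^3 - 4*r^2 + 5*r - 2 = (r - 1)*(r^2 - 3*r + 2) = (r - 1)^2*(r - 2)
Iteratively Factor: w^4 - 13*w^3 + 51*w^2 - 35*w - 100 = (w + 1)*(w^3 - 14*w^2 + 65*w - 100) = (w - 5)*(w + 1)*(w^2 - 9*w + 20) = (w - 5)*(w - 4)*(w + 1)*(w - 5)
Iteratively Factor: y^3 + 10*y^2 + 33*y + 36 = (y + 3)*(y^2 + 7*y + 12) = (y + 3)^2*(y + 4)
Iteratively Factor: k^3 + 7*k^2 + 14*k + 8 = (k + 4)*(k^2 + 3*k + 2) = (k + 2)*(k + 4)*(k + 1)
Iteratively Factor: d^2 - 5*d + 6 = (d - 3)*(d - 2)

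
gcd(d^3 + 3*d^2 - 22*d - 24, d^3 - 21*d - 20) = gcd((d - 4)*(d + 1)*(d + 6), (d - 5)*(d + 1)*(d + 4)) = d + 1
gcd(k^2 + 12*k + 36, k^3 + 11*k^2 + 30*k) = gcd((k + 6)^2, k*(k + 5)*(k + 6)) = k + 6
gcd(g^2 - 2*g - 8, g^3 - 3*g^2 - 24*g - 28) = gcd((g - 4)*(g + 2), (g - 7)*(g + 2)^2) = g + 2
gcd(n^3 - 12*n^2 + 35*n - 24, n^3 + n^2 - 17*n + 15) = n^2 - 4*n + 3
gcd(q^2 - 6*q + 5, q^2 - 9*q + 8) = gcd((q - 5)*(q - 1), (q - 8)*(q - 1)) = q - 1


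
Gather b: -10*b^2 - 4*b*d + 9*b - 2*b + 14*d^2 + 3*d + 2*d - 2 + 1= -10*b^2 + b*(7 - 4*d) + 14*d^2 + 5*d - 1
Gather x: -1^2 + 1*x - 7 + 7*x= 8*x - 8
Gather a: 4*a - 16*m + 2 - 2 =4*a - 16*m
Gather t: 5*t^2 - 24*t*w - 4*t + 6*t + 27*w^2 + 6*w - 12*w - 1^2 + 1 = 5*t^2 + t*(2 - 24*w) + 27*w^2 - 6*w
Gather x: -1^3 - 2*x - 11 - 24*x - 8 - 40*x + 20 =-66*x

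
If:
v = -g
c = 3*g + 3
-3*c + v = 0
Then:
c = 3/10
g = -9/10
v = 9/10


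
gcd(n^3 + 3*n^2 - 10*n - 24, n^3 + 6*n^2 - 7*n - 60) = n^2 + n - 12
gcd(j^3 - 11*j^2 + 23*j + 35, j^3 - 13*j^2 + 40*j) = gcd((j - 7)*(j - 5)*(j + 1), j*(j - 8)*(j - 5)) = j - 5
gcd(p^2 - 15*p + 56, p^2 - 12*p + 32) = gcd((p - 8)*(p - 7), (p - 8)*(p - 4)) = p - 8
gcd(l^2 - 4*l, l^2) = l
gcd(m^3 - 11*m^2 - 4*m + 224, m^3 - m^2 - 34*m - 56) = m^2 - 3*m - 28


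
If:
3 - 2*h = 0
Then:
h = 3/2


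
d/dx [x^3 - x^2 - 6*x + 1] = 3*x^2 - 2*x - 6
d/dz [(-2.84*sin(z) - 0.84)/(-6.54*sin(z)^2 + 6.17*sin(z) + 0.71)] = (-18.5736*sin(z)^2 - 10.9872*sin(z) + 3.1664)*cos(z)/(42.7716*sin(z)^4 - 80.7036*sin(z)^3 + 28.7821*sin(z)^2 + 8.7614*sin(z) + 0.5041)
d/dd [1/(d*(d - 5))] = (5 - 2*d)/(d^2*(d^2 - 10*d + 25))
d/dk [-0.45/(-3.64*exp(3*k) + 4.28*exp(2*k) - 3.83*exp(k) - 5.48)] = (-4.914*exp(2*k) + 3.852*exp(k) - 1.7235)*exp(k)/(3.64*exp(3*k) - 4.28*exp(2*k) + 3.83*exp(k) + 5.48)^2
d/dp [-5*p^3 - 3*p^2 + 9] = 3*p*(-5*p - 2)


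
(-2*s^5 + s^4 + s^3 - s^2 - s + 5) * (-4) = 8*s^5 - 4*s^4 - 4*s^3 + 4*s^2 + 4*s - 20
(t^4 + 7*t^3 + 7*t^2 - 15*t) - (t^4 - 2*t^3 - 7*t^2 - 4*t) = 9*t^3 + 14*t^2 - 11*t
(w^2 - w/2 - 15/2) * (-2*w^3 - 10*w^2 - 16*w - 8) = -2*w^5 - 9*w^4 + 4*w^3 + 75*w^2 + 124*w + 60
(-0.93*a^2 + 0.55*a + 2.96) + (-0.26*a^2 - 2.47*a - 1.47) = -1.19*a^2 - 1.92*a + 1.49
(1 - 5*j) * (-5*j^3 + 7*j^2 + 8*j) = 25*j^4 - 40*j^3 - 33*j^2 + 8*j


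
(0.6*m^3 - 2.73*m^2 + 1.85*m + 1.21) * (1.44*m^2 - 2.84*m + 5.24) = 0.864*m^5 - 5.6352*m^4 + 13.5612*m^3 - 17.8168*m^2 + 6.2576*m + 6.3404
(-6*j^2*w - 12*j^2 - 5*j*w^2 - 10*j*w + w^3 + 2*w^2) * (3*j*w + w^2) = -18*j^3*w^2 - 36*j^3*w - 21*j^2*w^3 - 42*j^2*w^2 - 2*j*w^4 - 4*j*w^3 + w^5 + 2*w^4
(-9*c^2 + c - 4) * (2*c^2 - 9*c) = -18*c^4 + 83*c^3 - 17*c^2 + 36*c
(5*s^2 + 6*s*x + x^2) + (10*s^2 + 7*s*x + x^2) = 15*s^2 + 13*s*x + 2*x^2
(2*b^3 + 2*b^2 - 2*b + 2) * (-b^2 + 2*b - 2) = -2*b^5 + 2*b^4 + 2*b^3 - 10*b^2 + 8*b - 4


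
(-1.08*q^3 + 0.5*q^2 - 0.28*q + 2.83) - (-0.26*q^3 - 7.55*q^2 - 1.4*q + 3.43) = -0.82*q^3 + 8.05*q^2 + 1.12*q - 0.6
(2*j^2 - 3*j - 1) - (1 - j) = 2*j^2 - 2*j - 2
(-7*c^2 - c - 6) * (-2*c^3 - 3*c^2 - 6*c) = 14*c^5 + 23*c^4 + 57*c^3 + 24*c^2 + 36*c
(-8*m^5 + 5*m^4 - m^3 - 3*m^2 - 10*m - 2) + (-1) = -8*m^5 + 5*m^4 - m^3 - 3*m^2 - 10*m - 3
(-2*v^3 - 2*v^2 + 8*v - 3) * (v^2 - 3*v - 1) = -2*v^5 + 4*v^4 + 16*v^3 - 25*v^2 + v + 3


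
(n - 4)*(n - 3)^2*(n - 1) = n^4 - 11*n^3 + 43*n^2 - 69*n + 36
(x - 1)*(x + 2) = x^2 + x - 2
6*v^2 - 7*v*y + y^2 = (-6*v + y)*(-v + y)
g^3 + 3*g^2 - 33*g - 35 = (g - 5)*(g + 1)*(g + 7)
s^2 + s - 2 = (s - 1)*(s + 2)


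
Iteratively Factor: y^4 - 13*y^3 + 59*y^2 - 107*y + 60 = (y - 5)*(y^3 - 8*y^2 + 19*y - 12) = (y - 5)*(y - 1)*(y^2 - 7*y + 12) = (y - 5)*(y - 3)*(y - 1)*(y - 4)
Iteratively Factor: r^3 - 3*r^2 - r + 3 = (r - 1)*(r^2 - 2*r - 3) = (r - 3)*(r - 1)*(r + 1)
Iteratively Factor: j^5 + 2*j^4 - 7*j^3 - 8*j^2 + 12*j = (j - 2)*(j^4 + 4*j^3 + j^2 - 6*j) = (j - 2)*(j + 3)*(j^3 + j^2 - 2*j) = (j - 2)*(j - 1)*(j + 3)*(j^2 + 2*j) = j*(j - 2)*(j - 1)*(j + 3)*(j + 2)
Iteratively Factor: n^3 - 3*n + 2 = (n - 1)*(n^2 + n - 2) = (n - 1)^2*(n + 2)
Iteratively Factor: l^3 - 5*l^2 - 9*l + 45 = (l + 3)*(l^2 - 8*l + 15) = (l - 3)*(l + 3)*(l - 5)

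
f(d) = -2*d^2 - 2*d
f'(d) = -4*d - 2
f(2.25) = -14.62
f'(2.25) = -11.00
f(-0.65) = 0.46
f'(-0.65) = 0.60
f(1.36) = -6.42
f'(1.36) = -7.44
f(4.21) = -43.87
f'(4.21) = -18.84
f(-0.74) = 0.38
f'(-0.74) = 0.96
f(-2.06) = -4.37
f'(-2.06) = 6.24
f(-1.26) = -0.66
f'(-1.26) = 3.04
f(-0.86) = 0.24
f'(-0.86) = 1.44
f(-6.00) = -60.00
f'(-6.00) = 22.00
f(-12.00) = -264.00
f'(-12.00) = 46.00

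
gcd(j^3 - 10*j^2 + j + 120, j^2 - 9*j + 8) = j - 8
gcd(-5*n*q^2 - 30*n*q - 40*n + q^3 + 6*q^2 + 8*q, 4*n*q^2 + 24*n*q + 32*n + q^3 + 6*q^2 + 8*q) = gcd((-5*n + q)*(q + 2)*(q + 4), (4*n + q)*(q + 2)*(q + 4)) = q^2 + 6*q + 8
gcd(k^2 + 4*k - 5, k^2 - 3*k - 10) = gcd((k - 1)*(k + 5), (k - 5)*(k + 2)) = 1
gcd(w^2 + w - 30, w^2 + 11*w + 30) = w + 6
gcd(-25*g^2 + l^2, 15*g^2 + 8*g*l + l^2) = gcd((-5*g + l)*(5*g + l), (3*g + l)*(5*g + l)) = 5*g + l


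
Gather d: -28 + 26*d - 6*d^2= -6*d^2 + 26*d - 28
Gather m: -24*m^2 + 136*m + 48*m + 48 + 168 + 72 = -24*m^2 + 184*m + 288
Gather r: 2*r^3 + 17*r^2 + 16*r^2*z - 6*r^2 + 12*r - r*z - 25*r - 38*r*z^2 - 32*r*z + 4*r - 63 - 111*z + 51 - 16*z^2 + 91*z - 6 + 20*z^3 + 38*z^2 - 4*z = 2*r^3 + r^2*(16*z + 11) + r*(-38*z^2 - 33*z - 9) + 20*z^3 + 22*z^2 - 24*z - 18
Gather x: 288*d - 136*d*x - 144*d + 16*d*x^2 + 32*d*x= 16*d*x^2 - 104*d*x + 144*d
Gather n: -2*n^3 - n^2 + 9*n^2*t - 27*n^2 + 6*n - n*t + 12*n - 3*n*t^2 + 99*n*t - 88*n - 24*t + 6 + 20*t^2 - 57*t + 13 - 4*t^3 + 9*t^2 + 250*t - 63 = -2*n^3 + n^2*(9*t - 28) + n*(-3*t^2 + 98*t - 70) - 4*t^3 + 29*t^2 + 169*t - 44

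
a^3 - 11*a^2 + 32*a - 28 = (a - 7)*(a - 2)^2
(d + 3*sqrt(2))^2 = d^2 + 6*sqrt(2)*d + 18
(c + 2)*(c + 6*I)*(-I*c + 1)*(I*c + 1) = c^4 + 2*c^3 + 6*I*c^3 + c^2 + 12*I*c^2 + 2*c + 6*I*c + 12*I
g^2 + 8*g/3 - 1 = (g - 1/3)*(g + 3)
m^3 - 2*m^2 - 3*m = m*(m - 3)*(m + 1)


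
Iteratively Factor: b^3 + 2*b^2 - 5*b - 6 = (b + 3)*(b^2 - b - 2) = (b - 2)*(b + 3)*(b + 1)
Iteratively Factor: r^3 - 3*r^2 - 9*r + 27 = (r - 3)*(r^2 - 9) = (r - 3)^2*(r + 3)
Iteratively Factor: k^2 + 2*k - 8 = (k - 2)*(k + 4)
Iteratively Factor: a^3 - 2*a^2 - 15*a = (a - 5)*(a^2 + 3*a) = a*(a - 5)*(a + 3)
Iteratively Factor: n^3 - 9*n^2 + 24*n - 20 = (n - 2)*(n^2 - 7*n + 10) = (n - 5)*(n - 2)*(n - 2)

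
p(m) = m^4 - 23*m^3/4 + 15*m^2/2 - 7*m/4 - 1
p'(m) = 4*m^3 - 69*m^2/4 + 15*m - 7/4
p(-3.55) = 515.80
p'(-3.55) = -451.35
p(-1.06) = 17.39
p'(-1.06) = -41.80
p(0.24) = -1.06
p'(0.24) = 0.91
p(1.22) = -0.20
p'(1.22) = -1.86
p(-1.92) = 84.30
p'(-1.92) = -122.45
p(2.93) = -12.67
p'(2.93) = -5.27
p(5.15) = 106.95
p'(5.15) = 164.35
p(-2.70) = 224.72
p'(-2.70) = -246.73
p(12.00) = 11858.00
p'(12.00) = 4606.25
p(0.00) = -1.00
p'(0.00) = -1.75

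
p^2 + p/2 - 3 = (p - 3/2)*(p + 2)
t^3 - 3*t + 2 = (t - 1)^2*(t + 2)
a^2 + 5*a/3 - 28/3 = (a - 7/3)*(a + 4)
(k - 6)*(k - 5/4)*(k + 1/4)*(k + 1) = k^4 - 6*k^3 - 21*k^2/16 + 121*k/16 + 15/8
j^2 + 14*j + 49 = (j + 7)^2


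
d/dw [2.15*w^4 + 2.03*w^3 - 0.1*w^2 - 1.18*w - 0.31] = 8.6*w^3 + 6.09*w^2 - 0.2*w - 1.18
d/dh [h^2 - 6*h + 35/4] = 2*h - 6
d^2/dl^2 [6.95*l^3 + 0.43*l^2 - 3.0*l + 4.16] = 41.7*l + 0.86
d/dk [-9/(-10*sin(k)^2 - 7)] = -90*sin(2*k)/(5*cos(2*k) - 12)^2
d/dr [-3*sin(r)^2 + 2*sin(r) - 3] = 2*(1 - 3*sin(r))*cos(r)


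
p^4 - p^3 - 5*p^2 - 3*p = p*(p - 3)*(p + 1)^2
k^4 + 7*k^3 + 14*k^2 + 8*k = k*(k + 1)*(k + 2)*(k + 4)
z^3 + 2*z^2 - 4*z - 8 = (z - 2)*(z + 2)^2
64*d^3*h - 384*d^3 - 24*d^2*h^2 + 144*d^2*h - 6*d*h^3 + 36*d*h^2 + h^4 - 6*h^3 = (-8*d + h)*(-2*d + h)*(4*d + h)*(h - 6)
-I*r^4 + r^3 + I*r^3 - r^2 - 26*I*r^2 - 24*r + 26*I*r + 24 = (r - 4*I)*(r - I)*(r + 6*I)*(-I*r + I)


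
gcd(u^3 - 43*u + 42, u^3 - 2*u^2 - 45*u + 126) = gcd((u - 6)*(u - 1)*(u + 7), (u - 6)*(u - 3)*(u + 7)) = u^2 + u - 42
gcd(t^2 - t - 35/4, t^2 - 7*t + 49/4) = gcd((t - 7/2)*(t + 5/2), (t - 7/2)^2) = t - 7/2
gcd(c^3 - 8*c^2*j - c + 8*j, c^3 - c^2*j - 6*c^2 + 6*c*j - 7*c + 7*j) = c + 1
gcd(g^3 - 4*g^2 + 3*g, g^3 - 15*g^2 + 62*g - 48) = g - 1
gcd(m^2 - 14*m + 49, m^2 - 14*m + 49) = m^2 - 14*m + 49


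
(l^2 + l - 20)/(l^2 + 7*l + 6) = (l^2 + l - 20)/(l^2 + 7*l + 6)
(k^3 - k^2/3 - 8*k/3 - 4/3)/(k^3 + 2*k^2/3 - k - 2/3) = (k - 2)/(k - 1)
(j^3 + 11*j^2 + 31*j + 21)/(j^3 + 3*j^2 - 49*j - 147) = (j + 1)/(j - 7)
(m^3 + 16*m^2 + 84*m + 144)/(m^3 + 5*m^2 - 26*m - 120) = (m + 6)/(m - 5)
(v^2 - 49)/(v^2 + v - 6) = (v^2 - 49)/(v^2 + v - 6)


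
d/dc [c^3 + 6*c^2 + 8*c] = 3*c^2 + 12*c + 8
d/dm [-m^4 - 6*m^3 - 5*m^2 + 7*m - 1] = -4*m^3 - 18*m^2 - 10*m + 7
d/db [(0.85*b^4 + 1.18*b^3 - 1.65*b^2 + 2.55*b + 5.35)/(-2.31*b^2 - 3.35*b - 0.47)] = (-3.927*b^5 - 11.2683*b^4 - 9.504*b^3 + 9.7542*b^2 + 26.268*b + 16.724)/(5.3361*b^4 + 15.477*b^3 + 13.3939*b^2 + 3.149*b + 0.2209)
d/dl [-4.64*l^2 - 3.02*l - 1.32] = -9.28*l - 3.02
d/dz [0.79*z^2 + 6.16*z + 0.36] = 1.58*z + 6.16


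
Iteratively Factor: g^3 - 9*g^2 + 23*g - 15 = (g - 1)*(g^2 - 8*g + 15) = (g - 3)*(g - 1)*(g - 5)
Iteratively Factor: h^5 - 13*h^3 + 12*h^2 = (h)*(h^4 - 13*h^2 + 12*h) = h*(h + 4)*(h^3 - 4*h^2 + 3*h) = h^2*(h + 4)*(h^2 - 4*h + 3) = h^2*(h - 1)*(h + 4)*(h - 3)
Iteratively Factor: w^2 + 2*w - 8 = (w + 4)*(w - 2)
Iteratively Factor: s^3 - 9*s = (s - 3)*(s^2 + 3*s) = (s - 3)*(s + 3)*(s)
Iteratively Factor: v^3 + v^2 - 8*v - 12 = (v + 2)*(v^2 - v - 6) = (v + 2)^2*(v - 3)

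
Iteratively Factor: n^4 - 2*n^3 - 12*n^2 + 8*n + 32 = (n + 2)*(n^3 - 4*n^2 - 4*n + 16) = (n - 2)*(n + 2)*(n^2 - 2*n - 8) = (n - 4)*(n - 2)*(n + 2)*(n + 2)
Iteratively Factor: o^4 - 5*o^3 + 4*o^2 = (o)*(o^3 - 5*o^2 + 4*o) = o^2*(o^2 - 5*o + 4) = o^2*(o - 4)*(o - 1)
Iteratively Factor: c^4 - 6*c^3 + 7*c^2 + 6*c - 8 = (c + 1)*(c^3 - 7*c^2 + 14*c - 8) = (c - 4)*(c + 1)*(c^2 - 3*c + 2) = (c - 4)*(c - 1)*(c + 1)*(c - 2)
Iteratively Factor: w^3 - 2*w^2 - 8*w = (w - 4)*(w^2 + 2*w) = w*(w - 4)*(w + 2)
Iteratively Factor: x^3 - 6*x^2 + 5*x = (x)*(x^2 - 6*x + 5) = x*(x - 5)*(x - 1)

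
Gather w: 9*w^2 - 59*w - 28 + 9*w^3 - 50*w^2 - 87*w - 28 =9*w^3 - 41*w^2 - 146*w - 56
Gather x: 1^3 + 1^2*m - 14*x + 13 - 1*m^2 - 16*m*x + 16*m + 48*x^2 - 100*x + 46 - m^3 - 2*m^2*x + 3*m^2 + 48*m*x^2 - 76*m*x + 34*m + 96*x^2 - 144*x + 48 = -m^3 + 2*m^2 + 51*m + x^2*(48*m + 144) + x*(-2*m^2 - 92*m - 258) + 108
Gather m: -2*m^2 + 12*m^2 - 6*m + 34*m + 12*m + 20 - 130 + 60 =10*m^2 + 40*m - 50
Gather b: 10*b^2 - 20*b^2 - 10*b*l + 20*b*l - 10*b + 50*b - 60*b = -10*b^2 + b*(10*l - 20)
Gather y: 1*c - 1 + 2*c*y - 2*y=c + y*(2*c - 2) - 1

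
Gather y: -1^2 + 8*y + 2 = 8*y + 1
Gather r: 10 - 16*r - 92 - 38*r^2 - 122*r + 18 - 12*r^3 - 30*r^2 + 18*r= -12*r^3 - 68*r^2 - 120*r - 64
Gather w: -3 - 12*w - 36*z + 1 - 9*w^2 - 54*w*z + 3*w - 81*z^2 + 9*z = -9*w^2 + w*(-54*z - 9) - 81*z^2 - 27*z - 2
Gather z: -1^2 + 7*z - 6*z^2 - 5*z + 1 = -6*z^2 + 2*z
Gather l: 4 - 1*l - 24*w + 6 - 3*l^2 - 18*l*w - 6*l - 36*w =-3*l^2 + l*(-18*w - 7) - 60*w + 10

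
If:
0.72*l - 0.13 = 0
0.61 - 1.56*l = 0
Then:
No Solution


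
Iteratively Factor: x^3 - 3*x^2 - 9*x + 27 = (x - 3)*(x^2 - 9) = (x - 3)*(x + 3)*(x - 3)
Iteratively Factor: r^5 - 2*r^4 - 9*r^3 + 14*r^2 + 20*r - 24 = (r + 2)*(r^4 - 4*r^3 - r^2 + 16*r - 12) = (r + 2)^2*(r^3 - 6*r^2 + 11*r - 6) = (r - 1)*(r + 2)^2*(r^2 - 5*r + 6) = (r - 2)*(r - 1)*(r + 2)^2*(r - 3)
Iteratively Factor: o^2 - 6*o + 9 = (o - 3)*(o - 3)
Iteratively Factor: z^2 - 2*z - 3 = (z - 3)*(z + 1)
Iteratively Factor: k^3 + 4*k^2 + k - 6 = (k - 1)*(k^2 + 5*k + 6) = (k - 1)*(k + 3)*(k + 2)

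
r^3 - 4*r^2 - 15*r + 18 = (r - 6)*(r - 1)*(r + 3)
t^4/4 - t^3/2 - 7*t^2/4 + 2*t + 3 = (t/4 + 1/2)*(t - 3)*(t - 2)*(t + 1)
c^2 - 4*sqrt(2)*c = c*(c - 4*sqrt(2))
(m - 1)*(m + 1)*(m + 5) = m^3 + 5*m^2 - m - 5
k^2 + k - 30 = (k - 5)*(k + 6)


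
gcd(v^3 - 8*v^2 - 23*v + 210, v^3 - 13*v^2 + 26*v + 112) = v - 7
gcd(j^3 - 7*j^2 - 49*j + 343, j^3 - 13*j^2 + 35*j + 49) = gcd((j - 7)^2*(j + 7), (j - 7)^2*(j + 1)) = j^2 - 14*j + 49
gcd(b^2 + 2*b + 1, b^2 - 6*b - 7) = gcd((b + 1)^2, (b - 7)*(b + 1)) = b + 1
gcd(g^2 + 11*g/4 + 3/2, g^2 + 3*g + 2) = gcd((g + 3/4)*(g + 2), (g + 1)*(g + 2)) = g + 2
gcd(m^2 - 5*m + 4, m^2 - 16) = m - 4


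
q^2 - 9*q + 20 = (q - 5)*(q - 4)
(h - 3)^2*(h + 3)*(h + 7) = h^4 + 4*h^3 - 30*h^2 - 36*h + 189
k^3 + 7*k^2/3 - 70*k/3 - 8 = (k - 4)*(k + 1/3)*(k + 6)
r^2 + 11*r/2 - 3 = (r - 1/2)*(r + 6)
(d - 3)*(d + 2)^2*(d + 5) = d^4 + 6*d^3 - 3*d^2 - 52*d - 60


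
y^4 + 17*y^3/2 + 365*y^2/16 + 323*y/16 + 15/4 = (y + 1/4)*(y + 5/4)*(y + 3)*(y + 4)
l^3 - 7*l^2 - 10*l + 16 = (l - 8)*(l - 1)*(l + 2)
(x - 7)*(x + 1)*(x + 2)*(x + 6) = x^4 + 2*x^3 - 43*x^2 - 128*x - 84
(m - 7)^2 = m^2 - 14*m + 49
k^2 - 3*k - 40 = (k - 8)*(k + 5)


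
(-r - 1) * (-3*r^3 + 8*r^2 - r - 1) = 3*r^4 - 5*r^3 - 7*r^2 + 2*r + 1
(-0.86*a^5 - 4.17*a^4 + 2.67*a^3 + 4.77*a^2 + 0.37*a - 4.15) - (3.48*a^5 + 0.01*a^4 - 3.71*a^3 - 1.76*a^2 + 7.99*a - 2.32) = -4.34*a^5 - 4.18*a^4 + 6.38*a^3 + 6.53*a^2 - 7.62*a - 1.83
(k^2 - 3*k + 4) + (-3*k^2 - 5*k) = -2*k^2 - 8*k + 4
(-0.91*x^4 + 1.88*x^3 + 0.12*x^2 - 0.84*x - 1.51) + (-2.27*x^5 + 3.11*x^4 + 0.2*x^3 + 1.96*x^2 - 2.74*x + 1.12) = -2.27*x^5 + 2.2*x^4 + 2.08*x^3 + 2.08*x^2 - 3.58*x - 0.39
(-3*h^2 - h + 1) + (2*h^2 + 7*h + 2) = -h^2 + 6*h + 3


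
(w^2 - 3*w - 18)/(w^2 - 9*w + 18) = (w + 3)/(w - 3)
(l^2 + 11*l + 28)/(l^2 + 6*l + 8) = (l + 7)/(l + 2)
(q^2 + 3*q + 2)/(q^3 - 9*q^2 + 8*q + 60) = (q + 1)/(q^2 - 11*q + 30)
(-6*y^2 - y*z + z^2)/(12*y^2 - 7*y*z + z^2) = (-2*y - z)/(4*y - z)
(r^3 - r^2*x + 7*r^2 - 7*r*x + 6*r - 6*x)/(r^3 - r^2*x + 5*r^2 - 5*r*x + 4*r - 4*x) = (r + 6)/(r + 4)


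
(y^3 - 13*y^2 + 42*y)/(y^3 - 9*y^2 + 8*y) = (y^2 - 13*y + 42)/(y^2 - 9*y + 8)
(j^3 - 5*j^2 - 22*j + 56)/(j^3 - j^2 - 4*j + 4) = (j^2 - 3*j - 28)/(j^2 + j - 2)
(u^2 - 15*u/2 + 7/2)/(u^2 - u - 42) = (u - 1/2)/(u + 6)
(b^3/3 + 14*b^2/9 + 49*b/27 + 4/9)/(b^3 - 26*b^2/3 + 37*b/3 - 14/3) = (9*b^3 + 42*b^2 + 49*b + 12)/(9*(3*b^3 - 26*b^2 + 37*b - 14))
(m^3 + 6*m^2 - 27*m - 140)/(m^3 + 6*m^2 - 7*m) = (m^2 - m - 20)/(m*(m - 1))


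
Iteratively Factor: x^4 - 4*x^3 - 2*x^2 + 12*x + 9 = (x - 3)*(x^3 - x^2 - 5*x - 3) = (x - 3)*(x + 1)*(x^2 - 2*x - 3) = (x - 3)*(x + 1)^2*(x - 3)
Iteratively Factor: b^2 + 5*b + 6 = (b + 3)*(b + 2)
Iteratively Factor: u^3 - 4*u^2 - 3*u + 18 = (u + 2)*(u^2 - 6*u + 9) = (u - 3)*(u + 2)*(u - 3)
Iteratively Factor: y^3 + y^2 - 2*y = (y)*(y^2 + y - 2) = y*(y + 2)*(y - 1)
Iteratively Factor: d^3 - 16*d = (d - 4)*(d^2 + 4*d) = d*(d - 4)*(d + 4)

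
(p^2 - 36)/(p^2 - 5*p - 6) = (p + 6)/(p + 1)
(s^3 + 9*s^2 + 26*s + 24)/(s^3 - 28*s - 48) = (s + 3)/(s - 6)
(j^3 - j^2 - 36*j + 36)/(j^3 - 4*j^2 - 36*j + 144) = (j - 1)/(j - 4)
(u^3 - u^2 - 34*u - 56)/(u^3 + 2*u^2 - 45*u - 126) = (u^2 + 6*u + 8)/(u^2 + 9*u + 18)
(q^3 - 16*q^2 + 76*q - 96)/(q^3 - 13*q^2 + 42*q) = (q^2 - 10*q + 16)/(q*(q - 7))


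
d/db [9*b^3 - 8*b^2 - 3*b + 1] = 27*b^2 - 16*b - 3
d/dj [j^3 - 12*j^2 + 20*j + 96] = 3*j^2 - 24*j + 20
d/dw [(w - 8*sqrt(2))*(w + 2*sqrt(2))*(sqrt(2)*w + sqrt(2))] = 3*sqrt(2)*w^2 - 24*w + 2*sqrt(2)*w - 32*sqrt(2) - 12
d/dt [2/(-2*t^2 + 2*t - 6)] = (2*t - 1)/(t^2 - t + 3)^2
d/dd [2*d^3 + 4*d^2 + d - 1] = 6*d^2 + 8*d + 1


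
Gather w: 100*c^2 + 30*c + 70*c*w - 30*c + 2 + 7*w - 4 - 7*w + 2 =100*c^2 + 70*c*w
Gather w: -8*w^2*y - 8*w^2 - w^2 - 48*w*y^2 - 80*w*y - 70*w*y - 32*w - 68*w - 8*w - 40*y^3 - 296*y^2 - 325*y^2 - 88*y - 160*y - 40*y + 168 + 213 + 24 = w^2*(-8*y - 9) + w*(-48*y^2 - 150*y - 108) - 40*y^3 - 621*y^2 - 288*y + 405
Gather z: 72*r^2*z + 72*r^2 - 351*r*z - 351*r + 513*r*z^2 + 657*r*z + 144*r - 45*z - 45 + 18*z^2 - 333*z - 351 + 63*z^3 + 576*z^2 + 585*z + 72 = 72*r^2 - 207*r + 63*z^3 + z^2*(513*r + 594) + z*(72*r^2 + 306*r + 207) - 324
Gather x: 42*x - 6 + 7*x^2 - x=7*x^2 + 41*x - 6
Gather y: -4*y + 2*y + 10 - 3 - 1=6 - 2*y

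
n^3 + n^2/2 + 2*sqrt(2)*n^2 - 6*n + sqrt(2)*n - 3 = (n + 1/2)*(n - sqrt(2))*(n + 3*sqrt(2))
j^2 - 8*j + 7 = (j - 7)*(j - 1)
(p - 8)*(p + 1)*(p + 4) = p^3 - 3*p^2 - 36*p - 32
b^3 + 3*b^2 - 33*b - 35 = (b - 5)*(b + 1)*(b + 7)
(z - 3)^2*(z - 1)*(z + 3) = z^4 - 4*z^3 - 6*z^2 + 36*z - 27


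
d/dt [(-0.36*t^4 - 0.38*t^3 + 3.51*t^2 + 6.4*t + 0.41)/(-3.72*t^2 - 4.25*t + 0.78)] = (2.6784*t^5 + 6.0036*t^4 + 2.1068*t^3 + 8.0013*t^2 + 8.526*t + 6.7345)/(13.8384*t^4 + 31.62*t^3 + 12.2593*t^2 - 6.63*t + 0.6084)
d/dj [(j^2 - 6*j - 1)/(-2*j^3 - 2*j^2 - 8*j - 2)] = (j^4 - 12*j^3 - 13*j^2 - 4*j + 2)/(2*(j^6 + 2*j^5 + 9*j^4 + 10*j^3 + 18*j^2 + 8*j + 1))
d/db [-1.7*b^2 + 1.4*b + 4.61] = 1.4 - 3.4*b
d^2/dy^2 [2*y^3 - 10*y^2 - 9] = 12*y - 20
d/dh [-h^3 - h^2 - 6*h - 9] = -3*h^2 - 2*h - 6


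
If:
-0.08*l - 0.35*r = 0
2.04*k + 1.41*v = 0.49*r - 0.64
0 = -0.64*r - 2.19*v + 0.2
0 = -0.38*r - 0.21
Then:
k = -0.62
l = 2.42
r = -0.55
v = 0.25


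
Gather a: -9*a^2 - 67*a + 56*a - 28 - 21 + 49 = -9*a^2 - 11*a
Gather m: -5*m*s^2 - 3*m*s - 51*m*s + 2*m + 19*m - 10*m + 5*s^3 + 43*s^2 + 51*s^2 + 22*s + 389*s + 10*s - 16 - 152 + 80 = m*(-5*s^2 - 54*s + 11) + 5*s^3 + 94*s^2 + 421*s - 88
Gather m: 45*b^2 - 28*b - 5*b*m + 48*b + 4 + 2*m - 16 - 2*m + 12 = 45*b^2 - 5*b*m + 20*b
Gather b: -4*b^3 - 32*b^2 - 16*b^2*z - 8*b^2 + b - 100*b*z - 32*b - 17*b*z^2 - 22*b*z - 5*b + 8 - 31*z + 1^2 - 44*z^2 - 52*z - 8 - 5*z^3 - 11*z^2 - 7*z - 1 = -4*b^3 + b^2*(-16*z - 40) + b*(-17*z^2 - 122*z - 36) - 5*z^3 - 55*z^2 - 90*z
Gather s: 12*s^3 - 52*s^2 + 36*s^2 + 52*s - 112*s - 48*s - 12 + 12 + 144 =12*s^3 - 16*s^2 - 108*s + 144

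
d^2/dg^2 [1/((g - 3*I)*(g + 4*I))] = 2*((g - 3*I)^2 + (g - 3*I)*(g + 4*I) + (g + 4*I)^2)/((g - 3*I)^3*(g + 4*I)^3)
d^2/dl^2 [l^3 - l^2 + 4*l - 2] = 6*l - 2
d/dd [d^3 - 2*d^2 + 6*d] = 3*d^2 - 4*d + 6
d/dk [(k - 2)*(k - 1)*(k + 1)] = 3*k^2 - 4*k - 1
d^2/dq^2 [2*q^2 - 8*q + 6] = 4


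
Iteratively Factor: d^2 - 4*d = (d - 4)*(d)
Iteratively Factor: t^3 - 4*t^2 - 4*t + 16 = (t + 2)*(t^2 - 6*t + 8) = (t - 2)*(t + 2)*(t - 4)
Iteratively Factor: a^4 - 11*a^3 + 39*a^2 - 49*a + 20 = (a - 1)*(a^3 - 10*a^2 + 29*a - 20) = (a - 4)*(a - 1)*(a^2 - 6*a + 5) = (a - 4)*(a - 1)^2*(a - 5)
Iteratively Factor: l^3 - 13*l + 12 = (l + 4)*(l^2 - 4*l + 3) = (l - 1)*(l + 4)*(l - 3)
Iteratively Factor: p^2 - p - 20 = (p + 4)*(p - 5)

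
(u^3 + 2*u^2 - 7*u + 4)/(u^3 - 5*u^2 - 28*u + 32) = (u - 1)/(u - 8)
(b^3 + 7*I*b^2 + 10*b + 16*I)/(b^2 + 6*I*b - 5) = (b^2 + 6*I*b + 16)/(b + 5*I)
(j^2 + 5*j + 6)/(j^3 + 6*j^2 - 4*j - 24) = (j + 3)/(j^2 + 4*j - 12)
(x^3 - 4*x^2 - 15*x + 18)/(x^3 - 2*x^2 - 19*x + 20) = (x^2 - 3*x - 18)/(x^2 - x - 20)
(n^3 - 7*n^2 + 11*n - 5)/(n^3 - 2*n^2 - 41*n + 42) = (n^2 - 6*n + 5)/(n^2 - n - 42)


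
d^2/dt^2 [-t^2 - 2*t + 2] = -2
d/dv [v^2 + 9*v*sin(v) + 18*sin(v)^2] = 9*v*cos(v) + 2*v + 9*sin(v) + 18*sin(2*v)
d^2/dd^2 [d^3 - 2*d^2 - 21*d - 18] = 6*d - 4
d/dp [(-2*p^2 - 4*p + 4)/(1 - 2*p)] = 4*(p^2 - p + 1)/(4*p^2 - 4*p + 1)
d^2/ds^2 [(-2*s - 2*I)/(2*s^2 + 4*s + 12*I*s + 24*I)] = 2*(-4*(s + I)*(s + 1 + 3*I)^2 + (3*s + 2 + 7*I)*(s^2 + 2*s + 6*I*s + 12*I))/(s^2 + 2*s + 6*I*s + 12*I)^3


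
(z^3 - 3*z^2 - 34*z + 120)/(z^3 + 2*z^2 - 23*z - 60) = (z^2 + 2*z - 24)/(z^2 + 7*z + 12)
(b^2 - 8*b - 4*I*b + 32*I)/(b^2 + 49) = (b^2 - 8*b - 4*I*b + 32*I)/(b^2 + 49)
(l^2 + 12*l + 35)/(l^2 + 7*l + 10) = (l + 7)/(l + 2)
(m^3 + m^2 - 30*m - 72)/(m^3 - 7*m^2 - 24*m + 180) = (m^2 + 7*m + 12)/(m^2 - m - 30)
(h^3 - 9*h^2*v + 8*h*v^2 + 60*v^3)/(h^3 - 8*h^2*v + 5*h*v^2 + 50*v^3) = (-h + 6*v)/(-h + 5*v)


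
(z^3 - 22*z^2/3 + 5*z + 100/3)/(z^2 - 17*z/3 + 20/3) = (3*z^2 - 10*z - 25)/(3*z - 5)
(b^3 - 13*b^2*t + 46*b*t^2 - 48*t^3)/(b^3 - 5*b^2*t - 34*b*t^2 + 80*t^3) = (b - 3*t)/(b + 5*t)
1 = 1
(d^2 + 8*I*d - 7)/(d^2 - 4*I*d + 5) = (d + 7*I)/(d - 5*I)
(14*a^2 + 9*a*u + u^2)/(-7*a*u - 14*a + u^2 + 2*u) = (14*a^2 + 9*a*u + u^2)/(-7*a*u - 14*a + u^2 + 2*u)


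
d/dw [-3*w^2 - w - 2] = -6*w - 1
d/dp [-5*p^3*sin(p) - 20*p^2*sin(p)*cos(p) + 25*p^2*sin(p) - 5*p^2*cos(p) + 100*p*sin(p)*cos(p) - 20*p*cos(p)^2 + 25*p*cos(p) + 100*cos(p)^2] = -5*p^3*cos(p) - 10*p^2*sin(p) + 25*p^2*cos(p) - 20*p^2*cos(2*p) + 25*p*sin(p) - 10*p*cos(p) + 100*p*cos(2*p) - 50*sin(2*p) + 25*cos(p) - 10*cos(2*p) - 10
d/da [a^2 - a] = 2*a - 1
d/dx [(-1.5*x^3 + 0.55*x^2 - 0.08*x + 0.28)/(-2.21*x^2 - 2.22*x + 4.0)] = (3.315*x^4 + 6.66*x^3 - 19.3978*x^2 + 5.6376*x + 0.3016)/(4.8841*x^4 + 9.8124*x^3 - 12.7516*x^2 - 17.76*x + 16.0)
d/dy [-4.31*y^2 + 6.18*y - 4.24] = 6.18 - 8.62*y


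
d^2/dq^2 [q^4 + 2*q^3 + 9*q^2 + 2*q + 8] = 12*q^2 + 12*q + 18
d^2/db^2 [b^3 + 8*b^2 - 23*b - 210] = 6*b + 16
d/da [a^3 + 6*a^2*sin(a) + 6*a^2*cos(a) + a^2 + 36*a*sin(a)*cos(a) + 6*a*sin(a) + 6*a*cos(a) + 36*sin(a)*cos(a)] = 6*sqrt(2)*a^2*cos(a + pi/4) + 3*a^2 + 6*a*sin(a) + 18*a*cos(a) + 36*a*cos(2*a) + 2*a + 18*sin(2*a) + 6*sqrt(2)*sin(a + pi/4) + 36*cos(2*a)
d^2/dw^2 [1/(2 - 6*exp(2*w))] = (-18*exp(2*w) - 6)*exp(2*w)/(3*exp(2*w) - 1)^3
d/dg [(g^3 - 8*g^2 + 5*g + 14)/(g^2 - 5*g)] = (g^4 - 10*g^3 + 35*g^2 - 28*g + 70)/(g^2*(g^2 - 10*g + 25))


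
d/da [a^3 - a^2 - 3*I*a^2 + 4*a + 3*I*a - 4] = 3*a^2 - 2*a - 6*I*a + 4 + 3*I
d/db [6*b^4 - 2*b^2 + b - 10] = 24*b^3 - 4*b + 1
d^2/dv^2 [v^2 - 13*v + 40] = 2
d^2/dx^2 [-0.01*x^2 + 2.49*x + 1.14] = -0.0200000000000000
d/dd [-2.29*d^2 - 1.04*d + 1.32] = -4.58*d - 1.04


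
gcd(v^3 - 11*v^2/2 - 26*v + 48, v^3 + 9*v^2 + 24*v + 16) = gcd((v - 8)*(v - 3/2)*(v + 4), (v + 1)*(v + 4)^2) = v + 4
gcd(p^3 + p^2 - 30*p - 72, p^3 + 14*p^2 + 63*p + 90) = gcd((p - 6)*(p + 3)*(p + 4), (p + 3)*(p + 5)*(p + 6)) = p + 3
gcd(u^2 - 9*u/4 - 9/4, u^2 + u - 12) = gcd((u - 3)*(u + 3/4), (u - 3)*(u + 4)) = u - 3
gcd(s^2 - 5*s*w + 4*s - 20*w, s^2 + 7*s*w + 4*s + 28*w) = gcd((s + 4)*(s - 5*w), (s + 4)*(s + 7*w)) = s + 4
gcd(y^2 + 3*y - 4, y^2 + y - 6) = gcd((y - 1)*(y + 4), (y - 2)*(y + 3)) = 1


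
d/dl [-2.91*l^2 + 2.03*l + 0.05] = 2.03 - 5.82*l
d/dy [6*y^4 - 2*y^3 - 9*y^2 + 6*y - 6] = 24*y^3 - 6*y^2 - 18*y + 6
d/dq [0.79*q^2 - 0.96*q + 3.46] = 1.58*q - 0.96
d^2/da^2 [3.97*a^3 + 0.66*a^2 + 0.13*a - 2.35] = 23.82*a + 1.32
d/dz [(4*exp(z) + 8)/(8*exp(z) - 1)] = -68*exp(z)/(8*exp(z) - 1)^2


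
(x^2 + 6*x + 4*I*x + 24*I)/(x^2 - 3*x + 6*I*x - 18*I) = (x^2 + x*(6 + 4*I) + 24*I)/(x^2 + x*(-3 + 6*I) - 18*I)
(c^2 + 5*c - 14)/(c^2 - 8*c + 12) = (c + 7)/(c - 6)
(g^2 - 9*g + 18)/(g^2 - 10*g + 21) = (g - 6)/(g - 7)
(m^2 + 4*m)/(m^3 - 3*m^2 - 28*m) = 1/(m - 7)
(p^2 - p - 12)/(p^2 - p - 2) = (-p^2 + p + 12)/(-p^2 + p + 2)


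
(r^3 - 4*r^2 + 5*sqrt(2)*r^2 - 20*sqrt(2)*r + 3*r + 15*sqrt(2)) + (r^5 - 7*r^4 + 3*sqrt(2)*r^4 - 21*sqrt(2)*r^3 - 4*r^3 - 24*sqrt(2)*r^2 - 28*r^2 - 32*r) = r^5 - 7*r^4 + 3*sqrt(2)*r^4 - 21*sqrt(2)*r^3 - 3*r^3 - 32*r^2 - 19*sqrt(2)*r^2 - 29*r - 20*sqrt(2)*r + 15*sqrt(2)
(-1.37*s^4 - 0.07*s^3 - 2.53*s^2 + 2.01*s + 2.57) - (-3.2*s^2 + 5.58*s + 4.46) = -1.37*s^4 - 0.07*s^3 + 0.67*s^2 - 3.57*s - 1.89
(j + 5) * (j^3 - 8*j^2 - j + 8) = j^4 - 3*j^3 - 41*j^2 + 3*j + 40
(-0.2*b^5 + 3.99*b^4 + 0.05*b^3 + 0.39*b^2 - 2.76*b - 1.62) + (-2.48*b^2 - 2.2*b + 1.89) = -0.2*b^5 + 3.99*b^4 + 0.05*b^3 - 2.09*b^2 - 4.96*b + 0.27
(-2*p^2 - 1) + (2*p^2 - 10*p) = -10*p - 1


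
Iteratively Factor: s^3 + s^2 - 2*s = (s + 2)*(s^2 - s) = (s - 1)*(s + 2)*(s)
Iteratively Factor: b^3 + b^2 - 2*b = (b)*(b^2 + b - 2) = b*(b - 1)*(b + 2)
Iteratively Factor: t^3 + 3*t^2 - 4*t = (t)*(t^2 + 3*t - 4) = t*(t - 1)*(t + 4)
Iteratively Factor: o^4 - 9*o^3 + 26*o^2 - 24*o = (o - 3)*(o^3 - 6*o^2 + 8*o) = (o - 4)*(o - 3)*(o^2 - 2*o) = (o - 4)*(o - 3)*(o - 2)*(o)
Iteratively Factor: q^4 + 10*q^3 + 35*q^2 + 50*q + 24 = (q + 1)*(q^3 + 9*q^2 + 26*q + 24) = (q + 1)*(q + 2)*(q^2 + 7*q + 12) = (q + 1)*(q + 2)*(q + 3)*(q + 4)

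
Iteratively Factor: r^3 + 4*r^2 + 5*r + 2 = (r + 1)*(r^2 + 3*r + 2) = (r + 1)*(r + 2)*(r + 1)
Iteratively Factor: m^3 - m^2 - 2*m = (m)*(m^2 - m - 2) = m*(m + 1)*(m - 2)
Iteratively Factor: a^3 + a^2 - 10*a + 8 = (a + 4)*(a^2 - 3*a + 2) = (a - 2)*(a + 4)*(a - 1)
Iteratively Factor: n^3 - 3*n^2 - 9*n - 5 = (n + 1)*(n^2 - 4*n - 5) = (n - 5)*(n + 1)*(n + 1)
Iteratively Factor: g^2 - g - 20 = (g + 4)*(g - 5)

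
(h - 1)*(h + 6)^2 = h^3 + 11*h^2 + 24*h - 36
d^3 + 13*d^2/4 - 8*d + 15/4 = (d - 1)*(d - 3/4)*(d + 5)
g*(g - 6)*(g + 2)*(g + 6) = g^4 + 2*g^3 - 36*g^2 - 72*g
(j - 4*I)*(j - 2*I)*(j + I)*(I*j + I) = I*j^4 + 5*j^3 + I*j^3 + 5*j^2 - 2*I*j^2 + 8*j - 2*I*j + 8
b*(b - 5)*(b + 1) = b^3 - 4*b^2 - 5*b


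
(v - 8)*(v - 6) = v^2 - 14*v + 48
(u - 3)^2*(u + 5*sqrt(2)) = u^3 - 6*u^2 + 5*sqrt(2)*u^2 - 30*sqrt(2)*u + 9*u + 45*sqrt(2)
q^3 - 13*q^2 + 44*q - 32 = (q - 8)*(q - 4)*(q - 1)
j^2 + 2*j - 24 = (j - 4)*(j + 6)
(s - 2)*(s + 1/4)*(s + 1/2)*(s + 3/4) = s^4 - s^3/2 - 37*s^2/16 - 41*s/32 - 3/16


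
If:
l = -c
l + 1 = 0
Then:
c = 1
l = -1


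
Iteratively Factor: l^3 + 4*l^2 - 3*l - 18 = (l - 2)*(l^2 + 6*l + 9) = (l - 2)*(l + 3)*(l + 3)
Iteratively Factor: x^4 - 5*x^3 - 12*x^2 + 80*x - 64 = (x - 4)*(x^3 - x^2 - 16*x + 16) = (x - 4)*(x - 1)*(x^2 - 16) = (x - 4)*(x - 1)*(x + 4)*(x - 4)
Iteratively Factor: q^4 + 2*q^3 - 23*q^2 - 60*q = (q)*(q^3 + 2*q^2 - 23*q - 60) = q*(q + 4)*(q^2 - 2*q - 15) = q*(q - 5)*(q + 4)*(q + 3)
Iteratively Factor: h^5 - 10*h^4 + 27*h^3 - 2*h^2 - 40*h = (h - 4)*(h^4 - 6*h^3 + 3*h^2 + 10*h) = (h - 4)*(h - 2)*(h^3 - 4*h^2 - 5*h) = (h - 5)*(h - 4)*(h - 2)*(h^2 + h) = h*(h - 5)*(h - 4)*(h - 2)*(h + 1)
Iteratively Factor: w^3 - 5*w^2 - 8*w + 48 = (w - 4)*(w^2 - w - 12) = (w - 4)^2*(w + 3)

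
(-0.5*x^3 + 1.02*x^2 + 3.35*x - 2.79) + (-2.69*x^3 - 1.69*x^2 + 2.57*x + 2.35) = -3.19*x^3 - 0.67*x^2 + 5.92*x - 0.44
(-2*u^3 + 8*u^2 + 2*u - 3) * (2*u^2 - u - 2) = -4*u^5 + 18*u^4 - 24*u^2 - u + 6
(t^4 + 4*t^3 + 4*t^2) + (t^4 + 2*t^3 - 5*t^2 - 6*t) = 2*t^4 + 6*t^3 - t^2 - 6*t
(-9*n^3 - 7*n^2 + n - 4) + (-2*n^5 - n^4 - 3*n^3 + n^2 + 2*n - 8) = -2*n^5 - n^4 - 12*n^3 - 6*n^2 + 3*n - 12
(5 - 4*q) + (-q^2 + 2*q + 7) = -q^2 - 2*q + 12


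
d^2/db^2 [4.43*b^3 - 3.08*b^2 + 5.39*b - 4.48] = 26.58*b - 6.16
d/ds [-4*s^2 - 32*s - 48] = -8*s - 32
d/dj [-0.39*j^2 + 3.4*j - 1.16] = 3.4 - 0.78*j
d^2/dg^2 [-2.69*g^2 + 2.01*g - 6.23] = -5.38000000000000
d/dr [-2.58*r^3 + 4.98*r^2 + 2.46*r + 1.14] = -7.74*r^2 + 9.96*r + 2.46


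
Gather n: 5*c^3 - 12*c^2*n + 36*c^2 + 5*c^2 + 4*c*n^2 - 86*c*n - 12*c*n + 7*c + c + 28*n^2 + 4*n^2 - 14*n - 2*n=5*c^3 + 41*c^2 + 8*c + n^2*(4*c + 32) + n*(-12*c^2 - 98*c - 16)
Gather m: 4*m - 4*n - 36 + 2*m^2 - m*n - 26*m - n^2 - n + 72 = 2*m^2 + m*(-n - 22) - n^2 - 5*n + 36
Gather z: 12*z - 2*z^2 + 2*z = -2*z^2 + 14*z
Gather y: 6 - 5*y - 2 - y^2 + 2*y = -y^2 - 3*y + 4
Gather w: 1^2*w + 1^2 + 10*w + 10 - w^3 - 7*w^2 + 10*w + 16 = -w^3 - 7*w^2 + 21*w + 27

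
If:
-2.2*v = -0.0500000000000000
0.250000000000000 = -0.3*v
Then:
No Solution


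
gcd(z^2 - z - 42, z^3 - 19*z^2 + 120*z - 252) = z - 7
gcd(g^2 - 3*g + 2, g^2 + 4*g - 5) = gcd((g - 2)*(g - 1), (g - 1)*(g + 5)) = g - 1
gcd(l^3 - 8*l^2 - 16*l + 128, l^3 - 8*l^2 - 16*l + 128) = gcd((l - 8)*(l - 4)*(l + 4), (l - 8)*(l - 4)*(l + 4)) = l^3 - 8*l^2 - 16*l + 128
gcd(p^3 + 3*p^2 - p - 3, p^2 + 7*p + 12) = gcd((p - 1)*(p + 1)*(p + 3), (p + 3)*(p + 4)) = p + 3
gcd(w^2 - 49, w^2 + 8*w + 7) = w + 7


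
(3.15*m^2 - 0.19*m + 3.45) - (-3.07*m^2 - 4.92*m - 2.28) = 6.22*m^2 + 4.73*m + 5.73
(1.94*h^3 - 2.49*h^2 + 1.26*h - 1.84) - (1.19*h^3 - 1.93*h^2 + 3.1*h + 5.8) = 0.75*h^3 - 0.56*h^2 - 1.84*h - 7.64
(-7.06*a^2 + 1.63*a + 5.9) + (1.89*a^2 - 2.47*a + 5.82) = -5.17*a^2 - 0.84*a + 11.72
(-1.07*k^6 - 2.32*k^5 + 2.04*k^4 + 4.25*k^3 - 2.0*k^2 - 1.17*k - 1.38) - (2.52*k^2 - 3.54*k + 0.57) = -1.07*k^6 - 2.32*k^5 + 2.04*k^4 + 4.25*k^3 - 4.52*k^2 + 2.37*k - 1.95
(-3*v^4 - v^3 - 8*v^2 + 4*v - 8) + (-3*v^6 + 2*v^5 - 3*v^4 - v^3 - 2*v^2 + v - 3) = -3*v^6 + 2*v^5 - 6*v^4 - 2*v^3 - 10*v^2 + 5*v - 11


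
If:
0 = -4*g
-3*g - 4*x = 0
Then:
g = 0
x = 0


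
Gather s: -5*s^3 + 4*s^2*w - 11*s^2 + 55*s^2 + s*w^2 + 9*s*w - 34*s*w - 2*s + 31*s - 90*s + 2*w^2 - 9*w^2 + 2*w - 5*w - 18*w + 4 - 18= -5*s^3 + s^2*(4*w + 44) + s*(w^2 - 25*w - 61) - 7*w^2 - 21*w - 14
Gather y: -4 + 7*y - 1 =7*y - 5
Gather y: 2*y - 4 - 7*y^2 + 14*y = -7*y^2 + 16*y - 4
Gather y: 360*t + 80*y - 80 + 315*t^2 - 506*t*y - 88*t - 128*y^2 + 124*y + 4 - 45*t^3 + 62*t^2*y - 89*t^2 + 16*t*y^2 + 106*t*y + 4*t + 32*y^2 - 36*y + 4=-45*t^3 + 226*t^2 + 276*t + y^2*(16*t - 96) + y*(62*t^2 - 400*t + 168) - 72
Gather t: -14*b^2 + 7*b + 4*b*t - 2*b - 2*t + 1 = -14*b^2 + 5*b + t*(4*b - 2) + 1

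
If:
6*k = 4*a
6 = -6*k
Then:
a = -3/2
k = -1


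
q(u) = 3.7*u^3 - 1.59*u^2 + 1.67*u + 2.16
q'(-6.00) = 420.35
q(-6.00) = -864.30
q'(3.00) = 92.03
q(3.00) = 92.76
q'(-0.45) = 5.35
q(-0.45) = 0.75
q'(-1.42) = 28.57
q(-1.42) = -14.01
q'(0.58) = 3.56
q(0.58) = 3.32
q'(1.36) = 17.88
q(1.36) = 10.80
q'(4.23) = 186.83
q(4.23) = 260.82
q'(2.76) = 77.45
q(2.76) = 72.45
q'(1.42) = 19.54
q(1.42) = 11.92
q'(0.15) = 1.44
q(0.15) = 2.39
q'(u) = 11.1*u^2 - 3.18*u + 1.67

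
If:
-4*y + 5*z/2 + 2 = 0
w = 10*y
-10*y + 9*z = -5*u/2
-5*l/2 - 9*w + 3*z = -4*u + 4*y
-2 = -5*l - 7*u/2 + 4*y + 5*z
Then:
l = -24924/13165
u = 6916/2633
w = 3790/2633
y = 379/2633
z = -1500/2633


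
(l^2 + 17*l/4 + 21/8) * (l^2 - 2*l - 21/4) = l^4 + 9*l^3/4 - 89*l^2/8 - 441*l/16 - 441/32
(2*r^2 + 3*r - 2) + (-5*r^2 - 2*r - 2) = -3*r^2 + r - 4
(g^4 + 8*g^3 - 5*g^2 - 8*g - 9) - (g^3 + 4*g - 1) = g^4 + 7*g^3 - 5*g^2 - 12*g - 8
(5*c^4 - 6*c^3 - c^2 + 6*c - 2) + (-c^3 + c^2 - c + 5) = 5*c^4 - 7*c^3 + 5*c + 3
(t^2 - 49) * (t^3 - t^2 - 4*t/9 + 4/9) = t^5 - t^4 - 445*t^3/9 + 445*t^2/9 + 196*t/9 - 196/9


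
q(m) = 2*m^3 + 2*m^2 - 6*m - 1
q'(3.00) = 60.00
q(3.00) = 53.00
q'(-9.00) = 444.00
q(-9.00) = -1243.00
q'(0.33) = -4.03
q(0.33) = -2.69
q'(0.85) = 1.74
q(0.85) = -3.43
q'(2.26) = 33.69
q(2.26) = 18.74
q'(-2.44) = 19.96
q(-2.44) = -3.51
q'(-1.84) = 6.95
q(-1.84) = 4.35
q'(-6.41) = 214.89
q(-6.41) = -407.11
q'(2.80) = 52.24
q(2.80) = 41.78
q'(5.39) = 189.87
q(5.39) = 337.95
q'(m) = 6*m^2 + 4*m - 6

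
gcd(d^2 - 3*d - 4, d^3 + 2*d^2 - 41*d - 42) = d + 1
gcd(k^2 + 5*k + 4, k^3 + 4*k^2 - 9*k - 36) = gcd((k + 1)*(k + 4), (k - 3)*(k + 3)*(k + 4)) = k + 4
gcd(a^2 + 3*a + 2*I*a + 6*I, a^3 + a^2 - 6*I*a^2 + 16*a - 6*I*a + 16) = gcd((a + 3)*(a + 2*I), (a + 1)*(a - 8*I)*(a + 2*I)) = a + 2*I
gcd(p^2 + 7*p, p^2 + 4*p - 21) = p + 7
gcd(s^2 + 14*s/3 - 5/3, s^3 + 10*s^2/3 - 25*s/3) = s + 5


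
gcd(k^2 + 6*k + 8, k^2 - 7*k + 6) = 1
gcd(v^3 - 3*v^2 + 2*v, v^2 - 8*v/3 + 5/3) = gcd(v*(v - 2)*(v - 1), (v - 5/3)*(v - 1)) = v - 1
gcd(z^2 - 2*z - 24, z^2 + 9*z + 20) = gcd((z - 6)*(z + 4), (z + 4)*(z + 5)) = z + 4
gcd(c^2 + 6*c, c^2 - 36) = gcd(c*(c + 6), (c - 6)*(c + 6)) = c + 6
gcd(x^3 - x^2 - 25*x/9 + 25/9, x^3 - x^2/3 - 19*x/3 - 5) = x + 5/3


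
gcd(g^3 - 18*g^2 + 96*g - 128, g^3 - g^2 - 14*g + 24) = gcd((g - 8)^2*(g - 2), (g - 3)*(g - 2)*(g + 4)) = g - 2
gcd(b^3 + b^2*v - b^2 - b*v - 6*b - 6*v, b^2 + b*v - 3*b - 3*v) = b^2 + b*v - 3*b - 3*v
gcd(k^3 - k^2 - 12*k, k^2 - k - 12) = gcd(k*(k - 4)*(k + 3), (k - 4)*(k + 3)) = k^2 - k - 12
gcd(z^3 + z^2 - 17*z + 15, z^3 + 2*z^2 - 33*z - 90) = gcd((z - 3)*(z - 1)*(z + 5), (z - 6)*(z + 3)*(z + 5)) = z + 5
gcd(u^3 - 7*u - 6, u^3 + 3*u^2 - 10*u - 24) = u^2 - u - 6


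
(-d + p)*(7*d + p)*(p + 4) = -7*d^2*p - 28*d^2 + 6*d*p^2 + 24*d*p + p^3 + 4*p^2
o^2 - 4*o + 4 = (o - 2)^2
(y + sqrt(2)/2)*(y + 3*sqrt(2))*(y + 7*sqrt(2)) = y^3 + 21*sqrt(2)*y^2/2 + 52*y + 21*sqrt(2)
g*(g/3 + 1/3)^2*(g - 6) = g^4/9 - 4*g^3/9 - 11*g^2/9 - 2*g/3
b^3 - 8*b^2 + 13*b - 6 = (b - 6)*(b - 1)^2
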